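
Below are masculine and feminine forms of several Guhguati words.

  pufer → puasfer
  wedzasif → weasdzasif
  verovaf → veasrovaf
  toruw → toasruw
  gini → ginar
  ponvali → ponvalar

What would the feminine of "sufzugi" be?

"sufzugi" ends in a vowel. The stems ending in a vowel (gini → ginar, ponvali → ponvalar) drop the final letter and add -ar.
So sufzugi → sufzugar.

sufzugar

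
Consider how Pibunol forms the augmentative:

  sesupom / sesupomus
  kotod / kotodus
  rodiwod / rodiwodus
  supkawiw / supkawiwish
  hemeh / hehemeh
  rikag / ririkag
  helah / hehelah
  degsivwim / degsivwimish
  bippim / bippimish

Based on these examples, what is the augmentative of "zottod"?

zottodus

"zottod" has last vowel 'o'. The stems whose last vowel is 'o' (sesupom → sesupomus, kotod → kotodus, rodiwod → rodiwodus) add -us.
So zottod → zottodus.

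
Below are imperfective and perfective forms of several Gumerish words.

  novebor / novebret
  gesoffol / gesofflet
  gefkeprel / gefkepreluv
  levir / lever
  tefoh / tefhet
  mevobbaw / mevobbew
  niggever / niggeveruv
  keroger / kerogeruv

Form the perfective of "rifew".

rifewuv

gefkeprel and gesoffol both end in -l yet inflect differently (gefkepreluv, gesofflet), so the final letter is not what conditions the rule; the last vowel is.
"rifew" has last vowel 'e'. The stems whose last vowel is 'e' (niggever → niggeveruv, gefkeprel → gefkepreluv, keroger → kerogeruv) add -uv.
So rifew → rifewuv.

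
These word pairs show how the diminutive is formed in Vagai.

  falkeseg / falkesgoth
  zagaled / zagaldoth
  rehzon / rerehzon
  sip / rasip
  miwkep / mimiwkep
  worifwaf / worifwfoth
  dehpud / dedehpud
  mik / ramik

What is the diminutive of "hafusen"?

"hafusen" has 3 vowels. The stems with 3 vowels (falkeseg → falkesgoth, worifwaf → worifwfoth, zagaled → zagaldoth) delete the last vowel and add -oth.
So hafusen → hafusnoth.

hafusnoth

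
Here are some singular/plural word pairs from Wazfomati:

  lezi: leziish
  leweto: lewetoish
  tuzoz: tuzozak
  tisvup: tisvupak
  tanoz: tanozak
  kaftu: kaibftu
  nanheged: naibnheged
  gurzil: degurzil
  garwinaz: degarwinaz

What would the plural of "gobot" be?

degobot

tuzoz and garwinaz both end in -z yet inflect differently (tuzozak, degarwinaz), so the final letter is not what conditions the rule; the first letter is.
"gobot" begins with g-. The stems beginning with g- (gurzil → degurzil, garwinaz → degarwinaz) add the prefix de-.
So gobot → degobot.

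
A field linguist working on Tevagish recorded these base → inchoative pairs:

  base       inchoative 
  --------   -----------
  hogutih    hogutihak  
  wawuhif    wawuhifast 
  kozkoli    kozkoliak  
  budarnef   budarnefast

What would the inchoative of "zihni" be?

zihniak

wawuhif and kozkoli both have last vowel 'i' yet inflect differently (wawuhifast, kozkoliak), so the last vowel is not what conditions the rule; the final letter is.
"zihni" ends in -i. The one such stem in the data (kozkoli → kozkoliak) adds -ak, so the same rule applies.
The other pattern: stems ending in -f add -ast.
So zihni → zihniak.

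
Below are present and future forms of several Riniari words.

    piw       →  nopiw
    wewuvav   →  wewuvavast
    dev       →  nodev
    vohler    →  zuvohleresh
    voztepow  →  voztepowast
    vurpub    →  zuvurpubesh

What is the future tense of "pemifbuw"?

pemifbuwast

"pemifbuw" has 3 vowels. The stems with 3 vowels (wewuvav → wewuvavast, voztepow → voztepowast) add -ast.
So pemifbuw → pemifbuwast.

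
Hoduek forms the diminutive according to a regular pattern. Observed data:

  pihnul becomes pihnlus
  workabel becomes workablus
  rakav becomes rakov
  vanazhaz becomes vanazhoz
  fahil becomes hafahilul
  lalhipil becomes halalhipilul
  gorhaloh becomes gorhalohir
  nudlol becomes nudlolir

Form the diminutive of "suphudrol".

pihnul and fahil both end in -l yet inflect differently (pihnlus, hafahilul), so the final letter is not what conditions the rule; the last vowel is.
"suphudrol" has last vowel 'o'. The stems whose last vowel is 'o' (gorhaloh → gorhalohir, nudlol → nudlolir) add -ir.
The other patterns: stems whose last vowel is 'e' or 'u' delete the last vowel and add -us; stems whose last vowel is 'a' change the last vowel to 'o'; stems whose last vowel is 'i' add ha- … -ul around the stem.
So suphudrol → suphudrolir.

suphudrolir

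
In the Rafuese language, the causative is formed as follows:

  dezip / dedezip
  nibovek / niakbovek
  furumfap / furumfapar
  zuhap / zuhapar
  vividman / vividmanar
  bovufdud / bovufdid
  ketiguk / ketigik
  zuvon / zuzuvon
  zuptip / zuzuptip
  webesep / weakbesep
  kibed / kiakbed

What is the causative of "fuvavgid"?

fufuvavgid

"fuvavgid" has last vowel 'i'. The stems whose last vowel is 'i' (zuptip → zuzuptip, dezip → dedezip) repeat the first consonant+vowel as a prefix.
The other patterns: stems whose last vowel is 'u' change the last vowel to 'i'; stems whose last vowel is 'a' add -ar; stems whose last vowel is 'e' insert -ak- after the first vowel.
So fuvavgid → fufuvavgid.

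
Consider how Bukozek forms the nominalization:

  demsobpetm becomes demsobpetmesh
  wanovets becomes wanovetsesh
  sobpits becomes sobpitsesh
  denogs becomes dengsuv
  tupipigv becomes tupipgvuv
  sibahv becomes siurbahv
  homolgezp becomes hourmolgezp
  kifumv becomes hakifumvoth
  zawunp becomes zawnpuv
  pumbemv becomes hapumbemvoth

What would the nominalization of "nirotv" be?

nirotvesh

sobpits and denogs both end in -s yet inflect differently (sobpitsesh, dengsuv), so the final letter is not what conditions the rule; the second-to-last letter is.
"nirotv" has second-to-last letter 't'. The stems whose second-to-last letter is 't' (sobpits → sobpitsesh, wanovets → wanovetsesh, demsobpetm → demsobpetmesh) add -esh.
The other patterns: stems whose second-to-last letter is 'g' or 'n' delete the last vowel and add -uv; stems whose second-to-last letter is 'm' add ha- … -oth around the stem; stems whose second-to-last letter is 'h' or 'z' insert -ur- after the first vowel.
So nirotv → nirotvesh.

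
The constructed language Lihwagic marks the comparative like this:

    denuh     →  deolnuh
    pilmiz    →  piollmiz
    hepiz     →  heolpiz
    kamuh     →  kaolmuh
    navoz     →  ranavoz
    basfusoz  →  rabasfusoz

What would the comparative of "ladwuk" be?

pilmiz and navoz both end in -z yet inflect differently (piollmiz, ranavoz), so the final letter is not what conditions the rule; the last vowel is.
"ladwuk" has last vowel 'u'. The stems whose last vowel is 'u' (denuh → deolnuh, kamuh → kaolmuh) insert -ol- after the first vowel.
So ladwuk → laoldwuk.

laoldwuk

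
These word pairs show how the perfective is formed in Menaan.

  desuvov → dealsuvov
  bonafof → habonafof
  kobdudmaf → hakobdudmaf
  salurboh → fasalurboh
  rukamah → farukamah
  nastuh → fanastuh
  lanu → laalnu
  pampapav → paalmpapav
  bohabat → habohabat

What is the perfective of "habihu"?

haalbihu

kobdudmaf and rukamah both have last vowel 'a' yet inflect differently (hakobdudmaf, farukamah), so the last vowel is not what conditions the rule; the final letter is.
"habihu" ends in -u. The one such stem in the data (lanu → laalnu) inserts -al- after the first vowel (as do pampapav, desuvov), so the same rule applies.
So habihu → haalbihu.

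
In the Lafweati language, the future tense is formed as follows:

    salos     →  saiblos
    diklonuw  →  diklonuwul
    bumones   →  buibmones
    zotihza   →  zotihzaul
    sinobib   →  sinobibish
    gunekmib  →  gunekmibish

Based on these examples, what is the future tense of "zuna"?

salos and sinobib both begin with s- yet inflect differently (saiblos, sinobibish), so the first letter is not what conditions the rule; the final letter is.
"zuna" ends in -a. The one such stem in the data (zotihza → zotihzaul) adds -ul, so the same rule applies.
So zuna → zunaul.

zunaul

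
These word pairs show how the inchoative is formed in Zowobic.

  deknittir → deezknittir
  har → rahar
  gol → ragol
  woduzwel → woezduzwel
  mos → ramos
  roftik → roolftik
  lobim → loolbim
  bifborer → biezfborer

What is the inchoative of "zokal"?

zoolkal

har and deknittir both end in -r yet inflect differently (rahar, deezknittir), so the final letter is not what conditions the rule; the number of vowels is.
"zokal" has 2 vowels. The stems with 2 vowels (lobim → loolbim, roftik → roolftik) insert -ol- after the first vowel.
The other patterns: stems with 1 vowel add the prefix ra-; stems with 3 vowels insert -ez- after the first vowel.
So zokal → zoolkal.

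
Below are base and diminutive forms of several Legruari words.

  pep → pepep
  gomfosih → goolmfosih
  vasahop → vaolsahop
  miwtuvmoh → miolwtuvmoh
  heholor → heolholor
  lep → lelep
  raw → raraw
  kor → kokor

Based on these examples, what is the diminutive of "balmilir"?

baollmilir

"balmilir" has 3 vowels. The stems with 3 vowels (gomfosih → goolmfosih, heholor → heolholor, vasahop → vaolsahop) insert -ol- after the first vowel.
So balmilir → baollmilir.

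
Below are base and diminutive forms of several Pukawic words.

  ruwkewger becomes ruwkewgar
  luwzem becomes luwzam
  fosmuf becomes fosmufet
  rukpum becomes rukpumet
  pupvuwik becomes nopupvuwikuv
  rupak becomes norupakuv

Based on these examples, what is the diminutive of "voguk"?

"voguk" has last vowel 'u'. The stems whose last vowel is 'u' (rukpum → rukpumet, fosmuf → fosmufet) add -et.
The other patterns: stems whose last vowel is 'a' or 'i' add no- … -uv around the stem; stems whose last vowel is 'e' change the last vowel to 'a'.
So voguk → voguket.

voguket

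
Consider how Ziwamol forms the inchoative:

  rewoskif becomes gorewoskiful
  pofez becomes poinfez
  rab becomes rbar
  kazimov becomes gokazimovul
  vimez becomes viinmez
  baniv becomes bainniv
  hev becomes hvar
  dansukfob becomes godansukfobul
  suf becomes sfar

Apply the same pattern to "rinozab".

gorinozabul

"rinozab" has 3 vowels. The stems with 3 vowels (kazimov → gokazimovul, dansukfob → godansukfobul, rewoskif → gorewoskiful) add go- … -ul around the stem.
The other patterns: stems with 1 vowel delete the last vowel and add -ar; stems with 2 vowels insert -in- after the first vowel.
So rinozab → gorinozabul.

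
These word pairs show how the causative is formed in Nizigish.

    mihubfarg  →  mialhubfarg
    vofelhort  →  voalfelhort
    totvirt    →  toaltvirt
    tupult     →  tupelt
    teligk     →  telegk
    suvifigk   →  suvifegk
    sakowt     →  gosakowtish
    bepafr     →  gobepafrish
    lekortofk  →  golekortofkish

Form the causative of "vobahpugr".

vobahpegr

vofelhort and tupult both end in -t yet inflect differently (voalfelhort, tupelt), so the final letter is not what conditions the rule; the second-to-last letter is.
"vobahpugr" has second-to-last letter 'g'. The stems whose second-to-last letter is 'g' (teligk → telegk, suvifigk → suvifegk) change the last vowel to 'e'.
The other patterns: stems whose second-to-last letter is 'r' insert -al- after the first vowel; stems whose second-to-last letter is 'f' or 'w' add go- … -ish around the stem.
So vobahpugr → vobahpegr.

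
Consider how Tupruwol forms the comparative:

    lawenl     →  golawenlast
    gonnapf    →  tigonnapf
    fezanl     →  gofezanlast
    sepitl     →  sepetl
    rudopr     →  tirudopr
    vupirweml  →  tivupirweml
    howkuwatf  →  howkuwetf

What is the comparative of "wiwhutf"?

lawenl and sepitl both end in -l yet inflect differently (golawenlast, sepetl), so the final letter is not what conditions the rule; the second-to-last letter is.
"wiwhutf" has second-to-last letter 't'. The stems whose second-to-last letter is 't' (howkuwatf → howkuwetf, sepitl → sepetl) change the last vowel to 'e'.
So wiwhutf → wiwhetf.

wiwhetf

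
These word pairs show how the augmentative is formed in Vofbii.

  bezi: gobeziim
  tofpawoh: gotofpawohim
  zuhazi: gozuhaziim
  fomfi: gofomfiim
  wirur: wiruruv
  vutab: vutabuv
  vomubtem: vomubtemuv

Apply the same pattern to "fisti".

bezi and wirur both have 2 vowels yet inflect differently (gobeziim, wiruruv), so the number of vowels is not what conditions the rule; the final letter is.
"fisti" ends in -i. The stems ending in -i (bezi → gobeziim, zuhazi → gozuhaziim, fomfi → gofomfiim) add go- … -im around the stem.
The other pattern: stems ending in -b, -m or -r add -uv.
So fisti → gofistiim.

gofistiim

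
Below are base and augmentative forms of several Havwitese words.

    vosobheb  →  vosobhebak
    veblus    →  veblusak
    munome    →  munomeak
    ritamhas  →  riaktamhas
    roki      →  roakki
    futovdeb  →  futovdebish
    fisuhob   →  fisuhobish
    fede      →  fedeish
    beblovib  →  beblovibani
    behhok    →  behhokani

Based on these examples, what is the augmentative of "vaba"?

vabaak

veblus and ritamhas both end in -s yet inflect differently (veblusak, riaktamhas), so the final letter is not what conditions the rule; the first letter is.
"vaba" begins with v-. The stems beginning with v- (vosobheb → vosobhebak, veblus → veblusak) add -ak.
The other patterns: stems beginning with r- insert -ak- after the first vowel; stems beginning with f- add -ish; stems beginning with b- add -ani.
So vaba → vabaak.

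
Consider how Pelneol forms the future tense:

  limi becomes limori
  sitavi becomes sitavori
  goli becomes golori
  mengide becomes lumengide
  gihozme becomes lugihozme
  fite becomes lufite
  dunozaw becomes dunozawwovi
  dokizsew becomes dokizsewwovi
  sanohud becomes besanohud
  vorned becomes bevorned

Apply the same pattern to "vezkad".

"vezkad" ends in -d. The stems ending in -d (sanohud → besanohud, vorned → bevorned) add the prefix be-.
The other patterns: stems ending in -i drop the final letter and add -ori; stems ending in -e add the prefix lu-; stems ending in -w double the final consonant and add -ovi.
So vezkad → bevezkad.

bevezkad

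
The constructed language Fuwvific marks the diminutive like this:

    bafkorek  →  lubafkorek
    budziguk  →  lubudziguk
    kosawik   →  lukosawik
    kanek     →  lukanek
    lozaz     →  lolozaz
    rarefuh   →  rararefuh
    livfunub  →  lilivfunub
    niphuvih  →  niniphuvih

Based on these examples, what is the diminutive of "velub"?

budziguk and rarefuh both have last vowel 'u' yet inflect differently (lubudziguk, rararefuh), so the last vowel is not what conditions the rule; the final letter is.
"velub" ends in -b. The one such stem in the data (livfunub → lilivfunub) repeats the first consonant+vowel as a prefix (as do lozaz, rarefuh), so the same rule applies.
The other pattern: stems ending in -k add the prefix lu-.
So velub → vevelub.

vevelub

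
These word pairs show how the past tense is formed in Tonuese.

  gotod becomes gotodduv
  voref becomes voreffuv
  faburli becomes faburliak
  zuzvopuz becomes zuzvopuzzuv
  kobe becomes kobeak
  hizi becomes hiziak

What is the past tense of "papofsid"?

kobe and voref both have last vowel 'e' yet inflect differently (kobeak, voreffuv), so the last vowel is not what conditions the rule; whether the stem ends in a vowel or a consonant is.
"papofsid" ends in a consonant. The stems ending in a consonant (gotod → gotodduv, voref → voreffuv, zuzvopuz → zuzvopuzzuv) double the final consonant and add -uv.
The other pattern: stems ending in a vowel add -ak.
So papofsid → papofsidduv.

papofsidduv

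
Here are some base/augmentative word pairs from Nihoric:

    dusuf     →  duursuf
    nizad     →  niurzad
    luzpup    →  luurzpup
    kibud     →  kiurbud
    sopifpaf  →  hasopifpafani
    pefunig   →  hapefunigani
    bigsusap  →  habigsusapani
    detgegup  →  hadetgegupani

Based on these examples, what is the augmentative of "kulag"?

kuurlag

dusuf and sopifpaf both end in -f yet inflect differently (duursuf, hasopifpafani), so the final letter is not what conditions the rule; the number of vowels is.
"kulag" has 2 vowels. The stems with 2 vowels (dusuf → duursuf, nizad → niurzad, luzpup → luurzpup) insert -ur- after the first vowel.
So kulag → kuurlag.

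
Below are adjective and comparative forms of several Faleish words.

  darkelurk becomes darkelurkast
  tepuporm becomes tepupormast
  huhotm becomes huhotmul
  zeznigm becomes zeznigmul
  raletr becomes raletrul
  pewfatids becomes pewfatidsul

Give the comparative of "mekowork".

mekoworkast

tepuporm and huhotm both end in -m yet inflect differently (tepupormast, huhotmul), so the final letter is not what conditions the rule; the second-to-last letter is.
"mekowork" has second-to-last letter 'r'. The stems whose second-to-last letter is 'r' (darkelurk → darkelurkast, tepuporm → tepupormast) add -ast.
So mekowork → mekoworkast.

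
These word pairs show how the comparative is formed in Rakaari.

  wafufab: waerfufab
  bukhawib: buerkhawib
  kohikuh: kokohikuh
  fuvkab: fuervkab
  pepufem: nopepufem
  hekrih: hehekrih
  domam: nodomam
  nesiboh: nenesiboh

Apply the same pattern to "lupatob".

"lupatob" ends in -b. The stems ending in -b (bukhawib → buerkhawib, wafufab → waerfufab, fuvkab → fuervkab) insert -er- after the first vowel.
The other patterns: stems ending in -m add the prefix no-; stems ending in -h repeat the first consonant+vowel as a prefix.
So lupatob → luerpatob.

luerpatob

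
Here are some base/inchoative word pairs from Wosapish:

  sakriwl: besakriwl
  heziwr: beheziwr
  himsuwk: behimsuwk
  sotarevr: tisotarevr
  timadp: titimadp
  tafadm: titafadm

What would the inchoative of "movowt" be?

heziwr and sotarevr both end in -r yet inflect differently (beheziwr, tisotarevr), so the final letter is not what conditions the rule; the second-to-last letter is.
"movowt" has second-to-last letter 'w'. The stems whose second-to-last letter is 'w' (sakriwl → besakriwl, heziwr → beheziwr, himsuwk → behimsuwk) add the prefix be-.
The other pattern: stems whose second-to-last letter is 'd' or 'v' add the prefix ti-.
So movowt → bemovowt.

bemovowt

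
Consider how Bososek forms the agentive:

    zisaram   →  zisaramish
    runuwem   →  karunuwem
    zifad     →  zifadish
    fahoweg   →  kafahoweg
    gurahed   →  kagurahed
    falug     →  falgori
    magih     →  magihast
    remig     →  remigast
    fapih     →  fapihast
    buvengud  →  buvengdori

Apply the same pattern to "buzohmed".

"buzohmed" has last vowel 'e'. The stems whose last vowel is 'e' (fahoweg → kafahoweg, runuwem → karunuwem, gurahed → kagurahed) add the prefix ka-.
The other patterns: stems whose last vowel is 'a' add -ish; stems whose last vowel is 'u' delete the last vowel and add -ori; stems whose last vowel is 'i' add -ast.
So buzohmed → kabuzohmed.

kabuzohmed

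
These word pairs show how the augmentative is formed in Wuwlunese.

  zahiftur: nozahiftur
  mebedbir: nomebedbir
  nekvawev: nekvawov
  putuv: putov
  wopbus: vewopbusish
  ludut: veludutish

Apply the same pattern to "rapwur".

zahiftur and putuv both have last vowel 'u' yet inflect differently (nozahiftur, putov), so the last vowel is not what conditions the rule; the final letter is.
"rapwur" ends in -r. The stems ending in -r (zahiftur → nozahiftur, mebedbir → nomebedbir) add the prefix no-.
So rapwur → norapwur.

norapwur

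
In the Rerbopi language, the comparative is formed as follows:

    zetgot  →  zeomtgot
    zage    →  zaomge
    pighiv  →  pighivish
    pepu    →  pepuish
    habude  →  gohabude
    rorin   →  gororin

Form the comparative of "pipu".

zage and habude both end in -e yet inflect differently (zaomge, gohabude), so the final letter is not what conditions the rule; the first letter is.
"pipu" begins with p-. The stems beginning with p- (pighiv → pighivish, pepu → pepuish) add -ish.
The other patterns: stems beginning with z- insert -om- after the first vowel; stems beginning with h- or r- add the prefix go-.
So pipu → pipuish.

pipuish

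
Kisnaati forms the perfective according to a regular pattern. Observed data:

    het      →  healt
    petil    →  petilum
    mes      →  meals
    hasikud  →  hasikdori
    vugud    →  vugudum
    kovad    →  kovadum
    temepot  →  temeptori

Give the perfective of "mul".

muall

"mul" has 1 vowel. The stems with 1 vowel (het → healt, mes → meals) insert -al- after the first vowel.
The other patterns: stems with 2 vowels add -um; stems with 3 vowels delete the last vowel and add -ori.
So mul → muall.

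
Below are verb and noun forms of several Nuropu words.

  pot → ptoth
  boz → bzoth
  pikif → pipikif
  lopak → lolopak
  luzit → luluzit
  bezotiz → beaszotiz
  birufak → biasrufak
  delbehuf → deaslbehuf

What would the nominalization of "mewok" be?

memewok

"mewok" has 2 vowels. The stems with 2 vowels (pikif → pipikif, lopak → lolopak, luzit → luluzit) repeat the first consonant+vowel as a prefix.
So mewok → memewok.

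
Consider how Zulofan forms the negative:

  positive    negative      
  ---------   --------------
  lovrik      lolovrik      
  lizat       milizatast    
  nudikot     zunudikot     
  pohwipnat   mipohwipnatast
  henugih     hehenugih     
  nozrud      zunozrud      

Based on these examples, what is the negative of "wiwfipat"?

miwiwfipatast

pohwipnat and nudikot both end in -t yet inflect differently (mipohwipnatast, zunudikot), so the final letter is not what conditions the rule; the last vowel is.
"wiwfipat" has last vowel 'a'. The stems whose last vowel is 'a' (pohwipnat → mipohwipnatast, lizat → milizatast) add mi- … -ast around the stem.
The other patterns: stems whose last vowel is 'i' repeat the first consonant+vowel as a prefix; stems whose last vowel is 'o' or 'u' add the prefix zu-.
So wiwfipat → miwiwfipatast.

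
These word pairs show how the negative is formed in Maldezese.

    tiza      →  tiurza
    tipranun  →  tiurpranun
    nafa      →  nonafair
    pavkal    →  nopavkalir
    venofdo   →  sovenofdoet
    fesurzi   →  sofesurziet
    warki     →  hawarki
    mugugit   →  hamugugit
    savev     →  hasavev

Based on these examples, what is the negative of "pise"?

"pise" begins with p-. The one such stem in the data (pavkal → nopavkalir) adds no- … -ir around the stem, so the same rule applies.
So pise → nopiseir.

nopiseir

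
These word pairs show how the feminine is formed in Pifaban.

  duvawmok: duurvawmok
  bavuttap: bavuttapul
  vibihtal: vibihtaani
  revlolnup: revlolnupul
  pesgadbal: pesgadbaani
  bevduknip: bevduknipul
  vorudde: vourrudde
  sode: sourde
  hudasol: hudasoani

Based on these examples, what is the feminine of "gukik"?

"gukik" ends in -k. The one such stem in the data (duvawmok → duurvawmok) inserts -ur- after the first vowel (as do vorudde, sode), so the same rule applies.
So gukik → guurkik.

guurkik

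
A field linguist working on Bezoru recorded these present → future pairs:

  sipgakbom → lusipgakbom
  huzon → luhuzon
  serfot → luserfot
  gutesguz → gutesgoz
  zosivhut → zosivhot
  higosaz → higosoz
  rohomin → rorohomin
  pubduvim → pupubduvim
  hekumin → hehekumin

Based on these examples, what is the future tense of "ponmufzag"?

serfot and zosivhut both end in -t yet inflect differently (luserfot, zosivhot), so the final letter is not what conditions the rule; the last vowel is.
"ponmufzag" has last vowel 'a'. The one such stem in the data (higosaz → higosoz) changes the last vowel to 'o' (as do gutesguz, zosivhut), so the same rule applies.
The other patterns: stems whose last vowel is 'o' add the prefix lu-; stems whose last vowel is 'i' repeat the first consonant+vowel as a prefix.
So ponmufzag → ponmufzog.

ponmufzog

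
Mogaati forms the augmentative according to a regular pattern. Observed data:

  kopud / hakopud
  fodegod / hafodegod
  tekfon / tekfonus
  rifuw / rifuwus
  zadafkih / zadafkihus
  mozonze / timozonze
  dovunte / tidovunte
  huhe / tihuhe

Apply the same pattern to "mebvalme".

kopud and rifuw both have last vowel 'u' yet inflect differently (hakopud, rifuwus), so the last vowel is not what conditions the rule; the final letter is.
"mebvalme" ends in -e. The stems ending in -e (mozonze → timozonze, huhe → tihuhe, dovunte → tidovunte) add the prefix ti-.
The other patterns: stems ending in -d add the prefix ha-; stems ending in -h, -n or -w add -us.
So mebvalme → timebvalme.

timebvalme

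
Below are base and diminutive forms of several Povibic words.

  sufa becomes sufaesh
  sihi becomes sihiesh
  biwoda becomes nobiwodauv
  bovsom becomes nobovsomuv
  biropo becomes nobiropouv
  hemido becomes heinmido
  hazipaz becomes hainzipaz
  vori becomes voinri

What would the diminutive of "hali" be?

sufa and biwoda both end in -a yet inflect differently (sufaesh, nobiwodauv), so the final letter is not what conditions the rule; the first letter is.
"hali" begins with h-. The stems beginning with h- (hemido → heinmido, hazipaz → hainzipaz) insert -in- after the first vowel.
The other patterns: stems beginning with s- add -esh; stems beginning with b- add no- … -uv around the stem.
So hali → hainli.

hainli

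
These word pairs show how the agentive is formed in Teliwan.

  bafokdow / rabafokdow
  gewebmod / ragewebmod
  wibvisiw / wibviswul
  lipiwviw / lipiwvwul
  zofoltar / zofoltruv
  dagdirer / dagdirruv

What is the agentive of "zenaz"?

bafokdow and wibvisiw both end in -w yet inflect differently (rabafokdow, wibviswul), so the final letter is not what conditions the rule; the last vowel is.
"zenaz" has last vowel 'a'. The one such stem in the data (zofoltar → zofoltruv) deletes the last vowel and adds -uv (as does dagdirer), so the same rule applies.
The other patterns: stems whose last vowel is 'o' add the prefix ra-; stems whose last vowel is 'i' delete the last vowel and add -ul.
So zenaz → zenzuv.

zenzuv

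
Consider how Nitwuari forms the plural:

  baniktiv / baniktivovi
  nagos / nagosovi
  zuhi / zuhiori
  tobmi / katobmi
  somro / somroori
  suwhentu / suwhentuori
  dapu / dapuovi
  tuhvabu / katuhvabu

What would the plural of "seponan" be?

seponanori

zuhi and tobmi both end in -i yet inflect differently (zuhiori, katobmi), so the final letter is not what conditions the rule; the first letter is.
"seponan" begins with s-. The stems beginning with s- (somro → somroori, suwhentu → suwhentuori) add -ori.
So seponan → seponanori.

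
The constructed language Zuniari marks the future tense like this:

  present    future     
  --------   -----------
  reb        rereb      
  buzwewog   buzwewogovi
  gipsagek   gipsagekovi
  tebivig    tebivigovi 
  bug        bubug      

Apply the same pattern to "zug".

"zug" has 1 vowel. The stems with 1 vowel (reb → rereb, bug → bubug) repeat the first consonant+vowel as a prefix.
The other pattern: stems with 3 vowels add -ovi.
So zug → zuzug.

zuzug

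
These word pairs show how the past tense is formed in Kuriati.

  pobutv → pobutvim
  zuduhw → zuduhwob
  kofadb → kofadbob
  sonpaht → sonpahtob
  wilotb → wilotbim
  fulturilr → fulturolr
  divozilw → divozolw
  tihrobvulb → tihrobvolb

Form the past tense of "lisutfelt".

lisutfolt

tihrobvulb and wilotb both end in -b yet inflect differently (tihrobvolb, wilotbim), so the final letter is not what conditions the rule; the second-to-last letter is.
"lisutfelt" has second-to-last letter 'l'. The stems whose second-to-last letter is 'l' (fulturilr → fulturolr, tihrobvulb → tihrobvolb, divozilw → divozolw) change the last vowel to 'o'.
So lisutfelt → lisutfolt.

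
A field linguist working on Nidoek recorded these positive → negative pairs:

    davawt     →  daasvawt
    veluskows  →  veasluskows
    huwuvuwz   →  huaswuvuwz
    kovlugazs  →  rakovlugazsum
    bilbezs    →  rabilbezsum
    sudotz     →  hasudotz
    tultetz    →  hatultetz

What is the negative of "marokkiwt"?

maasrokkiwt

veluskows and kovlugazs both end in -s yet inflect differently (veasluskows, rakovlugazsum), so the final letter is not what conditions the rule; the second-to-last letter is.
"marokkiwt" has second-to-last letter 'w'. The stems whose second-to-last letter is 'w' (davawt → daasvawt, veluskows → veasluskows, huwuvuwz → huaswuvuwz) insert -as- after the first vowel.
The other patterns: stems whose second-to-last letter is 'z' add ra- … -um around the stem; stems whose second-to-last letter is 't' add the prefix ha-.
So marokkiwt → maasrokkiwt.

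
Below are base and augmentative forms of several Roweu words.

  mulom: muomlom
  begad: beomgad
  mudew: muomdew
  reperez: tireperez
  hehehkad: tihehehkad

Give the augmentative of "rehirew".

tirehirew

"rehirew" has 3 vowels. The stems with 3 vowels (reperez → tireperez, hehehkad → tihehehkad) add the prefix ti-.
The other pattern: stems with 2 vowels insert -om- after the first vowel.
So rehirew → tirehirew.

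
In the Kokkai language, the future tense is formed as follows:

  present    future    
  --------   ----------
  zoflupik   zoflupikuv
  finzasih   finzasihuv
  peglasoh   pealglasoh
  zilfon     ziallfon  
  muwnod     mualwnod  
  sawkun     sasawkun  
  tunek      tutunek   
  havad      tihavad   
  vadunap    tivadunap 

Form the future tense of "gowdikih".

gowdikihuv

"gowdikih" has last vowel 'i'. The stems whose last vowel is 'i' (zoflupik → zoflupikuv, finzasih → finzasihuv) add -uv.
So gowdikih → gowdikihuv.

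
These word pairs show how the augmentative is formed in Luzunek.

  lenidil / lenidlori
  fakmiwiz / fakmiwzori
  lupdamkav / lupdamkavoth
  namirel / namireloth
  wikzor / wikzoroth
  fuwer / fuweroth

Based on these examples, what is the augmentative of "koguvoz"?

lenidil and namirel both end in -l yet inflect differently (lenidlori, namireloth), so the final letter is not what conditions the rule; the last vowel is.
"koguvoz" has last vowel 'o'. The one such stem in the data (wikzor → wikzoroth) adds -oth, so the same rule applies.
So koguvoz → koguvozoth.

koguvozoth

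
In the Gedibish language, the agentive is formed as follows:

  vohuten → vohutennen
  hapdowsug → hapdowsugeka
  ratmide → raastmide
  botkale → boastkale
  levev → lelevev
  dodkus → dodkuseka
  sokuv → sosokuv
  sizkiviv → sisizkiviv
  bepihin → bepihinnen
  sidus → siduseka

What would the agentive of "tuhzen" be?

tuhzennen

bepihin and sizkiviv both have last vowel 'i' yet inflect differently (bepihinnen, sisizkiviv), so the last vowel is not what conditions the rule; the final letter is.
"tuhzen" ends in -n. The stems ending in -n (vohuten → vohutennen, bepihin → bepihinnen) double the final consonant and add -en.
The other patterns: stems ending in -g or -s add -eka; stems ending in -v repeat the first consonant+vowel as a prefix; stems ending in -e insert -as- after the first vowel.
So tuhzen → tuhzennen.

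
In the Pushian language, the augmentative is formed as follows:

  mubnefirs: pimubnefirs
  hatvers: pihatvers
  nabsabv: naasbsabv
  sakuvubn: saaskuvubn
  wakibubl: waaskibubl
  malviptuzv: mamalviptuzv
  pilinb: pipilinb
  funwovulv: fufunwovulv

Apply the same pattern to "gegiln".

"gegiln" has second-to-last letter 'l'. The one such stem in the data (funwovulv → fufunwovulv) repeats the first consonant+vowel as a prefix (as do malviptuzv, pilinb), so the same rule applies.
The other patterns: stems whose second-to-last letter is 'r' add the prefix pi-; stems whose second-to-last letter is 'b' insert -as- after the first vowel.
So gegiln → gegegiln.

gegegiln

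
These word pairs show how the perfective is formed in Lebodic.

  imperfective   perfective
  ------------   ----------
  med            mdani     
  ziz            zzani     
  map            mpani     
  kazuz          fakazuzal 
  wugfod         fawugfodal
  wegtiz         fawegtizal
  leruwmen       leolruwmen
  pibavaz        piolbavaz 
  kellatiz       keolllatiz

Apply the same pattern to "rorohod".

roolrohod

ziz and kazuz both end in -z yet inflect differently (zzani, fakazuzal), so the final letter is not what conditions the rule; the number of vowels is.
"rorohod" has 3 vowels. The stems with 3 vowels (leruwmen → leolruwmen, pibavaz → piolbavaz, kellatiz → keolllatiz) insert -ol- after the first vowel.
So rorohod → roolrohod.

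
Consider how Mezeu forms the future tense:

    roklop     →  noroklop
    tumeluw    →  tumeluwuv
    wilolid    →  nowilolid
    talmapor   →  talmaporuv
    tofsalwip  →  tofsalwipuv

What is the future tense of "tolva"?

tolvauv

tofsalwip and roklop both end in -p yet inflect differently (tofsalwipuv, noroklop), so the final letter is not what conditions the rule; the first letter is.
"tolva" begins with t-. The stems beginning with t- (talmapor → talmaporuv, tofsalwip → tofsalwipuv, tumeluw → tumeluwuv) add -uv.
The other pattern: stems beginning with r- or w- add the prefix no-.
So tolva → tolvauv.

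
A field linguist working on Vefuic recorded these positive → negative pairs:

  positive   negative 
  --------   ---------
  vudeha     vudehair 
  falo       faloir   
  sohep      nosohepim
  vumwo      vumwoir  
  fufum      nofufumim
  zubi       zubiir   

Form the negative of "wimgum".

falo and fufum both begin with f- yet inflect differently (faloir, nofufumim), so the first letter is not what conditions the rule; whether the stem ends in a vowel or a consonant is.
"wimgum" ends in a consonant. The stems ending in a consonant (sohep → nosohepim, fufum → nofufumim) add no- … -im around the stem.
So wimgum → nowimgumim.

nowimgumim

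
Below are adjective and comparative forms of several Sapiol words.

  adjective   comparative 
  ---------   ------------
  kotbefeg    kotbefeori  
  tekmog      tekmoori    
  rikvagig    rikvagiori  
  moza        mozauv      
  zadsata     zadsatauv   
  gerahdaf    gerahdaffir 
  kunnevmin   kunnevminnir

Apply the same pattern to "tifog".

moza and gerahdaf both have last vowel 'a' yet inflect differently (mozauv, gerahdaffir), so the last vowel is not what conditions the rule; the final letter is.
"tifog" ends in -g. The stems ending in -g (kotbefeg → kotbefeori, tekmog → tekmoori, rikvagig → rikvagiori) drop the final letter and add -ori.
The other patterns: stems ending in -a add -uv; stems ending in -f or -n double the final consonant and add -ir.
So tifog → tifoori.

tifoori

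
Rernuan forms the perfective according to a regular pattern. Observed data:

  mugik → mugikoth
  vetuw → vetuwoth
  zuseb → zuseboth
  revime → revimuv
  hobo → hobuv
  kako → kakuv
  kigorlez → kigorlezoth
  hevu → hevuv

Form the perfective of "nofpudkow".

revime and zuseb both have last vowel 'e' yet inflect differently (revimuv, zuseboth), so the last vowel is not what conditions the rule; whether the stem ends in a vowel or a consonant is.
"nofpudkow" ends in a consonant. The stems ending in a consonant (mugik → mugikoth, zuseb → zuseboth, vetuw → vetuwoth) add -oth.
So nofpudkow → nofpudkowoth.

nofpudkowoth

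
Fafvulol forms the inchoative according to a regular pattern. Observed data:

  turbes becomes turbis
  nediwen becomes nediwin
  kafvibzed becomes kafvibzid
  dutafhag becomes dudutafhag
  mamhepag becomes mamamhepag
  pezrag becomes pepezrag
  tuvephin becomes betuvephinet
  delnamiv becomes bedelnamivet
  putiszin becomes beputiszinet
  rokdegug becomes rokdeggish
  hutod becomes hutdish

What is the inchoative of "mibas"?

nediwen and tuvephin both end in -n yet inflect differently (nediwin, betuvephinet), so the final letter is not what conditions the rule; the last vowel is.
"mibas" has last vowel 'a'. The stems whose last vowel is 'a' (dutafhag → dudutafhag, mamhepag → mamamhepag, pezrag → pepezrag) repeat the first consonant+vowel as a prefix.
The other patterns: stems whose last vowel is 'e' change the last vowel to 'i'; stems whose last vowel is 'i' add be- … -et around the stem; stems whose last vowel is 'o' or 'u' delete the last vowel and add -ish.
So mibas → mimibas.

mimibas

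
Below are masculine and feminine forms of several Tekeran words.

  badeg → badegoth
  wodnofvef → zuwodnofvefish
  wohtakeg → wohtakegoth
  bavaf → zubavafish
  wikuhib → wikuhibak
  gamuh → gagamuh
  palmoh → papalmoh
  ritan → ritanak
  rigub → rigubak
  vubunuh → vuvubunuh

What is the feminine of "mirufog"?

gamuh and rigub both have last vowel 'u' yet inflect differently (gagamuh, rigubak), so the last vowel is not what conditions the rule; the final letter is.
"mirufog" ends in -g. The stems ending in -g (badeg → badegoth, wohtakeg → wohtakegoth) add -oth.
So mirufog → mirufogoth.

mirufogoth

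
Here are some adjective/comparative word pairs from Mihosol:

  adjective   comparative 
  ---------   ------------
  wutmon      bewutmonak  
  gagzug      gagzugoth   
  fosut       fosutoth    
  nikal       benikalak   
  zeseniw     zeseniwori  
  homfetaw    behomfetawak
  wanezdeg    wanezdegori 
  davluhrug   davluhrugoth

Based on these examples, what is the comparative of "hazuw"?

zeseniw and homfetaw both end in -w yet inflect differently (zeseniwori, behomfetawak), so the final letter is not what conditions the rule; the last vowel is.
"hazuw" has last vowel 'u'. The stems whose last vowel is 'u' (gagzug → gagzugoth, fosut → fosutoth, davluhrug → davluhrugoth) add -oth.
The other patterns: stems whose last vowel is 'e' or 'i' add -ori; stems whose last vowel is 'a' or 'o' add be- … -ak around the stem.
So hazuw → hazuwoth.

hazuwoth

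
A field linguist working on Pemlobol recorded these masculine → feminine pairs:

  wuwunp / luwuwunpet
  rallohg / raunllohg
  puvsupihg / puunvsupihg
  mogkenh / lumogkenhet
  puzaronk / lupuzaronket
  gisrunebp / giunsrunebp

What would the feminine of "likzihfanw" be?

lulikzihfanwet

wuwunp and gisrunebp both end in -p yet inflect differently (luwuwunpet, giunsrunebp), so the final letter is not what conditions the rule; the second-to-last letter is.
"likzihfanw" has second-to-last letter 'n'. The stems whose second-to-last letter is 'n' (mogkenh → lumogkenhet, puzaronk → lupuzaronket, wuwunp → luwuwunpet) add lu- … -et around the stem.
The other pattern: stems whose second-to-last letter is 'b' or 'h' insert -un- after the first vowel.
So likzihfanw → lulikzihfanwet.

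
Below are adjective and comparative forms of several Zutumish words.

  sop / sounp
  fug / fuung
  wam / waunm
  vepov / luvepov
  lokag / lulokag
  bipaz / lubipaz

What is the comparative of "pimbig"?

lupimbig

fug and lokag both end in -g yet inflect differently (fuung, lulokag), so the final letter is not what conditions the rule; the number of vowels is.
"pimbig" has 2 vowels. The stems with 2 vowels (bipaz → lubipaz, vepov → luvepov, lokag → lulokag) add the prefix lu-.
So pimbig → lupimbig.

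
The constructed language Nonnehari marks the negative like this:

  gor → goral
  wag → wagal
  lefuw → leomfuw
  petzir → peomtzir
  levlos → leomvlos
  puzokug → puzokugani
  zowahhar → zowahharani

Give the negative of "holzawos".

holzawosani

"holzawos" has 3 vowels. The stems with 3 vowels (puzokug → puzokugani, zowahhar → zowahharani) add -ani.
The other patterns: stems with 1 vowel add -al; stems with 2 vowels insert -om- after the first vowel.
So holzawos → holzawosani.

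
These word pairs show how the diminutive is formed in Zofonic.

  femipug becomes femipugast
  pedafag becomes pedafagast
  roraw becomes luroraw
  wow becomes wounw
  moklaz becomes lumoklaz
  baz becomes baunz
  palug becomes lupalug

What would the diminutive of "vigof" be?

baz and moklaz both end in -z yet inflect differently (baunz, lumoklaz), so the final letter is not what conditions the rule; the number of vowels is.
"vigof" has 2 vowels. The stems with 2 vowels (moklaz → lumoklaz, palug → lupalug, roraw → luroraw) add the prefix lu-.
The other patterns: stems with 1 vowel insert -un- after the first vowel; stems with 3 vowels add -ast.
So vigof → luvigof.

luvigof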